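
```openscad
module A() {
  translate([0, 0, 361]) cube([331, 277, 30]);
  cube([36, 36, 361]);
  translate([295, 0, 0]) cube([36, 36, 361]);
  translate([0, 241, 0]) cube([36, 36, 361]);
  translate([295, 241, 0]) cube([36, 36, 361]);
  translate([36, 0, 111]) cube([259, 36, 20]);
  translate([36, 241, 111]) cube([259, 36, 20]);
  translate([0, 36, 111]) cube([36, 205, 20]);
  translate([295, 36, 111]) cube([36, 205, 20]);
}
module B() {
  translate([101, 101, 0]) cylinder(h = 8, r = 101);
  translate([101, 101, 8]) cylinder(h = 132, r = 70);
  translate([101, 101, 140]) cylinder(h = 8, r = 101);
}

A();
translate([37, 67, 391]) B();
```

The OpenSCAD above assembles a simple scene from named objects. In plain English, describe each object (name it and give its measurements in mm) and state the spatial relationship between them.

A is a four-legged stool. The seat is 331×277 mm, 30 mm thick, top at z = 391 mm. It stands on four square legs, each 36×36 mm in cross-section, from z = 0 to the seat underside, each flush with a corner of the seat. Four stretchers, 36 mm wide and 20 mm tall, connect adjacent legs with their undersides at z = 111 mm, each running between the inner faces of the legs it joins and aligned with the legs' outer faces on the other axis.

B is a spool: two coaxial disc flanges of radius 101 mm and thickness 8 mm, joined by a core cylinder of radius 70 mm and height 132 mm. The lower flange rests on z = 0 and the three cylinders share a vertical axis.

The spool is on top of the stool.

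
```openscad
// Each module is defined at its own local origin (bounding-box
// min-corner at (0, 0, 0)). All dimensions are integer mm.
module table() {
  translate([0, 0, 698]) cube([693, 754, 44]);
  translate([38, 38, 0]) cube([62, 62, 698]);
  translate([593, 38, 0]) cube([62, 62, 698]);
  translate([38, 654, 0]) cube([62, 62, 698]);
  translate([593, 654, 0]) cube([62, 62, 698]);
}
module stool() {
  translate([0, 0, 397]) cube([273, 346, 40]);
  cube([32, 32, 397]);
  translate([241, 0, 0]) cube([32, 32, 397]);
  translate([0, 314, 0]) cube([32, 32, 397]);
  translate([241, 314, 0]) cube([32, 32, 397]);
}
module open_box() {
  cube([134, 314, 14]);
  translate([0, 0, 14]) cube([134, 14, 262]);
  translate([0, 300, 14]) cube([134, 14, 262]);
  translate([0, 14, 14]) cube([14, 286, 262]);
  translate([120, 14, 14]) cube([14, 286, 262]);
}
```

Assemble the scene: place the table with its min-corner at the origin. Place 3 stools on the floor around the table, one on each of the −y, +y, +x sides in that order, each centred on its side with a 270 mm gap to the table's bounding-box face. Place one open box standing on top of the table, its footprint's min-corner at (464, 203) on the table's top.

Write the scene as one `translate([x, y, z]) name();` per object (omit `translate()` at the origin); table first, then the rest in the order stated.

table();
translate([210, -616, 0]) stool();
translate([210, 1024, 0]) stool();
translate([963, 204, 0]) stool();
translate([464, 203, 742]) open_box();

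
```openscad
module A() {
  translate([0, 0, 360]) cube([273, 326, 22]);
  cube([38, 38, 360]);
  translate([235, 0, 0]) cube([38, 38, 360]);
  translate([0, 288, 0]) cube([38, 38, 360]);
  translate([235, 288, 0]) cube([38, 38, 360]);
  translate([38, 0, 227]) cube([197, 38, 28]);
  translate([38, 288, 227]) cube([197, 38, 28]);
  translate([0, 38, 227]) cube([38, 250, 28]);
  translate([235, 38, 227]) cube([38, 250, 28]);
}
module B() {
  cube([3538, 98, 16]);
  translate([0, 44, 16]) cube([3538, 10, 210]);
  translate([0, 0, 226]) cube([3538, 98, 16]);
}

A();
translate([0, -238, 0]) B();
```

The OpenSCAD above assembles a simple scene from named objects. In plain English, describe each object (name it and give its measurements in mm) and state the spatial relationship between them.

A is a four-legged stool. The seat is 273×326 mm, 22 mm thick, top at z = 382 mm. It stands on four square legs, each 38×38 mm in cross-section, from z = 0 to the seat underside, each flush with a corner of the seat. Four stretchers, 38 mm wide and 28 mm tall, connect adjacent legs with their undersides at z = 227 mm, each running between the inner faces of the legs it joins and aligned with the legs' outer faces on the other axis.

B is an I-beam lying along x, 3538 mm long. Overall section height 242 mm. Two flanges 98 mm wide (y) and 16 mm thick, one on the floor and one at the top; a web 10 mm thick runs between them, centred on the flange width.

The I-beam is on the floor beside the stool on its −y side.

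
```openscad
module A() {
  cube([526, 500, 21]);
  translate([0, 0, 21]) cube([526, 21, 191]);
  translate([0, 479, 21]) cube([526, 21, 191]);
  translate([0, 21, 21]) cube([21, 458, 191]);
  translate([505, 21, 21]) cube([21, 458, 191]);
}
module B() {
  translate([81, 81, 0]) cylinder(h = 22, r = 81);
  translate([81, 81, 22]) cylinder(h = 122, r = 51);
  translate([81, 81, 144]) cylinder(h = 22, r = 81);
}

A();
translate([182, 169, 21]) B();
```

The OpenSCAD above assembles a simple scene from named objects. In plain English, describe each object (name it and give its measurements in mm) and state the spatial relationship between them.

A is an open storage box with external size 526×500×212 mm and wall thickness 21 mm (the base is also 21 mm thick). The base covers the whole footprint; the four walls stand on the base, with the y-facing walls full-width and the x-facing walls fitting between their inner faces.

B is a spool: two coaxial disc flanges of radius 81 mm and thickness 22 mm, joined by a core cylinder of radius 51 mm and height 122 mm. The lower flange rests on z = 0 and the three cylinders share a vertical axis.

The spool sits inside the open box, centred.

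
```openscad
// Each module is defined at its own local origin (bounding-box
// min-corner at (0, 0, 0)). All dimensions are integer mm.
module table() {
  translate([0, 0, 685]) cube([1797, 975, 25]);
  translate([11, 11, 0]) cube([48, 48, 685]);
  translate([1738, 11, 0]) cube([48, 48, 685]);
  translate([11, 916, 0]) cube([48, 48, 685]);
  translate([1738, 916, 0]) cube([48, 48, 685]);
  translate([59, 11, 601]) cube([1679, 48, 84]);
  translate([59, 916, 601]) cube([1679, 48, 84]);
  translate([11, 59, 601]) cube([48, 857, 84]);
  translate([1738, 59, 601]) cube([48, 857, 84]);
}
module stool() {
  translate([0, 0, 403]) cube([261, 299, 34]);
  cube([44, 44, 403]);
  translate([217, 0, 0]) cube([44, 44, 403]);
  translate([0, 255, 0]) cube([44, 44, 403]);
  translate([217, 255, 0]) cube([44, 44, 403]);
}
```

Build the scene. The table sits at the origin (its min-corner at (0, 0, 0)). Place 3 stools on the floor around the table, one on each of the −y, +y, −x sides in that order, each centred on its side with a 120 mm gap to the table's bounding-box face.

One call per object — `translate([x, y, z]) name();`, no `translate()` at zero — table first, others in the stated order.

table();
translate([768, -419, 0]) stool();
translate([768, 1095, 0]) stool();
translate([-381, 338, 0]) stool();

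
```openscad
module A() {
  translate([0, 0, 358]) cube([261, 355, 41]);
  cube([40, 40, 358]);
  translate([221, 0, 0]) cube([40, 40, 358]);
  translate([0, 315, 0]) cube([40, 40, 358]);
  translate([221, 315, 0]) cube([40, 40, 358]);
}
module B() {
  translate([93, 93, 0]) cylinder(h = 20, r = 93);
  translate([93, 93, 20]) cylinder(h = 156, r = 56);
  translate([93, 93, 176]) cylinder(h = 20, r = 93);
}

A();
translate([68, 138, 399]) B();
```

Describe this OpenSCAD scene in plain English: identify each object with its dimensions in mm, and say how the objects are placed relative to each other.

A is a four-legged stool. The seat is a 261×355×41 mm slab whose top surface is at z = 399 mm; four square legs, each 40×40 mm in cross-section, run from the floor (z = 0) to the underside of the seat, each flush with a corner of the seat.

B is a spool: two coaxial disc flanges of radius 93 mm and thickness 20 mm, joined by a core cylinder of radius 56 mm and height 156 mm. The lower flange rests on z = 0 and the three cylinders share a vertical axis.

The spool is on top of the stool.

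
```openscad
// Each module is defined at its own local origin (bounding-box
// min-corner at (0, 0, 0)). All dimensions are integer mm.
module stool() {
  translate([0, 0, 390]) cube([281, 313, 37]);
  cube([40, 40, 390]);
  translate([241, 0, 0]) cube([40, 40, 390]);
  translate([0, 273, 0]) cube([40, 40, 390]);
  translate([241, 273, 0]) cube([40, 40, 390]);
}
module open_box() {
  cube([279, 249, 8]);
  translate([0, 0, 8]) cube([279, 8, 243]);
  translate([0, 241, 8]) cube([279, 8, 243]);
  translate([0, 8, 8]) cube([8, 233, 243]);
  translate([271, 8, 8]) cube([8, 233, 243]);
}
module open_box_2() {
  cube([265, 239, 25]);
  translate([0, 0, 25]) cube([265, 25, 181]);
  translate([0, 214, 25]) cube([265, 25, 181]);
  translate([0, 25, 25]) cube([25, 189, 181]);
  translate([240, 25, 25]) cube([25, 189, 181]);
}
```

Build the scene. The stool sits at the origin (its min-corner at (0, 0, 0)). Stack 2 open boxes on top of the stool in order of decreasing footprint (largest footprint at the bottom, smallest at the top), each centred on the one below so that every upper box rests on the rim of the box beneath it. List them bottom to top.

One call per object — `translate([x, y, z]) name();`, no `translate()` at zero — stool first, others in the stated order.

stool();
translate([1, 32, 427]) open_box();
translate([8, 37, 678]) open_box_2();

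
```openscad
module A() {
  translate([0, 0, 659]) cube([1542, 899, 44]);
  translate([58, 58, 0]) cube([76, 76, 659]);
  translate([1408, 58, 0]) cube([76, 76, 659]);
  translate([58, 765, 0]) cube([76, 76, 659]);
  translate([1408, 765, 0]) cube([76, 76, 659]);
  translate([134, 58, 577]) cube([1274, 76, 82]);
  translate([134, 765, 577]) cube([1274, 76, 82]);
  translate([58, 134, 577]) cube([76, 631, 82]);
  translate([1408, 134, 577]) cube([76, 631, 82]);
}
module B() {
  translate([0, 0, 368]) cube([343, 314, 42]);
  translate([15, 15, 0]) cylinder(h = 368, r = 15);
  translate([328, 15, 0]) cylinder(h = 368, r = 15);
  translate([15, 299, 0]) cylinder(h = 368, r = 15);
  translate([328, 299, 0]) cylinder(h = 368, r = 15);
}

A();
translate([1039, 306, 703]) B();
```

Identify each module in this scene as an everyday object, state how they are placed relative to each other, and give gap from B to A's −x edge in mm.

A is a table. B is a stool. The stool is on top of the table. The gap from the stool to the table's −x edge is 1039 mm.

The stool's min-x is at 1039; the table's min-x is 0; gap = 1039 mm.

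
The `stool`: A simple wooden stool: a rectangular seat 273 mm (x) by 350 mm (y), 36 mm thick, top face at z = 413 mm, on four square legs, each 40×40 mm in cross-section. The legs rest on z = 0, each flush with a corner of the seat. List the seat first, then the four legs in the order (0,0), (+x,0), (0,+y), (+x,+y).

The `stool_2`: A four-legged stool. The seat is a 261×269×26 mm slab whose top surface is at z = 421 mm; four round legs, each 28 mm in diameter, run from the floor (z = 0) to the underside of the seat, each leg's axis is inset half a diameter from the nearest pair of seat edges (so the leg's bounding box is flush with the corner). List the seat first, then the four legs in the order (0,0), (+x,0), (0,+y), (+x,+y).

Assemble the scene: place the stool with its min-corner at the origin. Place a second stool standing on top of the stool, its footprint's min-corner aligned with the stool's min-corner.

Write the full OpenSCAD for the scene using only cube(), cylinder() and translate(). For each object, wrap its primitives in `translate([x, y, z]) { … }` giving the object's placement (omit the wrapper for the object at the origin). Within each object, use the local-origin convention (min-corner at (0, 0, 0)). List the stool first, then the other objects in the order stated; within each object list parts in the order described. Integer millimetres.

translate([0, 0, 377]) cube([273, 350, 36]);
cube([40, 40, 377]);
translate([233, 0, 0]) cube([40, 40, 377]);
translate([0, 310, 0]) cube([40, 40, 377]);
translate([233, 310, 0]) cube([40, 40, 377]);
translate([0, 0, 413]) {
  translate([0, 0, 395]) cube([261, 269, 26]);
  translate([14, 14, 0]) cylinder(h = 395, r = 14);
  translate([247, 14, 0]) cylinder(h = 395, r = 14);
  translate([14, 255, 0]) cylinder(h = 395, r = 14);
  translate([247, 255, 0]) cylinder(h = 395, r = 14);
}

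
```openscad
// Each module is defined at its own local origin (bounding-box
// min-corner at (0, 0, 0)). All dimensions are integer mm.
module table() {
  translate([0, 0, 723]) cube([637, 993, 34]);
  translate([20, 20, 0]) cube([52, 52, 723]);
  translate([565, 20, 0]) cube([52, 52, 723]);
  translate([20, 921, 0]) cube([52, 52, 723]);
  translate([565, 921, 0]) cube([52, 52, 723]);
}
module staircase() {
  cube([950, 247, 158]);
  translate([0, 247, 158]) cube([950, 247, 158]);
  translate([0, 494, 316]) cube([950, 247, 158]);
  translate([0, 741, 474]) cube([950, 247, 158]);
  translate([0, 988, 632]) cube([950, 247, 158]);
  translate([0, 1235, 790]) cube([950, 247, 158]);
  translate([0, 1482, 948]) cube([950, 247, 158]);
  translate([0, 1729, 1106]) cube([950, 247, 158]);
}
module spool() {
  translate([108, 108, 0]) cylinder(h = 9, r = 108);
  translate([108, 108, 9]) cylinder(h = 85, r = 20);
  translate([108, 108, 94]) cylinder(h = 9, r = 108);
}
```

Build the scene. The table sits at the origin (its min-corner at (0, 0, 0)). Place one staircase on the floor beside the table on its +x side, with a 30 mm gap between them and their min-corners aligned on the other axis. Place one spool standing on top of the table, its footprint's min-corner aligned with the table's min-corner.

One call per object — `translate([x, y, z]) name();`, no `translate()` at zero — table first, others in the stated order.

table();
translate([667, 0, 0]) staircase();
translate([0, 0, 757]) spool();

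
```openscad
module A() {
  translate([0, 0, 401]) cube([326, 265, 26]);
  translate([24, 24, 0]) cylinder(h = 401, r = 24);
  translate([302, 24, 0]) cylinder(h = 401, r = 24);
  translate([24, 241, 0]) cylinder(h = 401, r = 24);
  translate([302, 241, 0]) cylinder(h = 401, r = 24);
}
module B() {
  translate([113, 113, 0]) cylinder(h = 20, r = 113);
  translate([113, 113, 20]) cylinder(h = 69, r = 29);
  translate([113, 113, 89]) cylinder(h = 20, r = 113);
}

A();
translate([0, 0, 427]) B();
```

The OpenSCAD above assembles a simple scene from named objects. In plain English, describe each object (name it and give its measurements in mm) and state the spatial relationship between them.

A is a simple wooden stool: a rectangular seat 326 mm (x) by 265 mm (y), 26 mm thick, top face at z = 427 mm, on four round legs, each 48 mm in diameter. The legs rest on z = 0, each leg's axis is inset half a diameter from the nearest pair of seat edges (so the leg's bounding box is flush with the corner).

B is a spool: two coaxial disc flanges of radius 113 mm and thickness 20 mm, joined by a core cylinder of radius 29 mm and height 69 mm. The lower flange rests on z = 0 and the three cylinders share a vertical axis.

The spool is on top of the stool.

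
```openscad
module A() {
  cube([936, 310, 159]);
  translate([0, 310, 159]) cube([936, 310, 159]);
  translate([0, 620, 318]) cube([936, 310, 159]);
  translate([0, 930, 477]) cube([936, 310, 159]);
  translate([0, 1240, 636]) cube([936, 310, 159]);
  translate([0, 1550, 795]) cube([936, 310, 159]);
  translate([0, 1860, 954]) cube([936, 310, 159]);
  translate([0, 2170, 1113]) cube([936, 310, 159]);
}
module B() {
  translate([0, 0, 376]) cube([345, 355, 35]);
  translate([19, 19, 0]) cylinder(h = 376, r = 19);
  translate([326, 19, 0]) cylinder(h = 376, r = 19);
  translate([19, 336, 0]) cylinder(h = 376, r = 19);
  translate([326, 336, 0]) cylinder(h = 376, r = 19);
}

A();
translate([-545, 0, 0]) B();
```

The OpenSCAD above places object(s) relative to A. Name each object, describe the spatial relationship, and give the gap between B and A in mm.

A is a staircase. B is a stool. The stool is on the floor beside the staircase on its −x side. The gap between the stool and the staircase is 200 mm.

The stool's nearest face is 200 mm from the staircase's −x face.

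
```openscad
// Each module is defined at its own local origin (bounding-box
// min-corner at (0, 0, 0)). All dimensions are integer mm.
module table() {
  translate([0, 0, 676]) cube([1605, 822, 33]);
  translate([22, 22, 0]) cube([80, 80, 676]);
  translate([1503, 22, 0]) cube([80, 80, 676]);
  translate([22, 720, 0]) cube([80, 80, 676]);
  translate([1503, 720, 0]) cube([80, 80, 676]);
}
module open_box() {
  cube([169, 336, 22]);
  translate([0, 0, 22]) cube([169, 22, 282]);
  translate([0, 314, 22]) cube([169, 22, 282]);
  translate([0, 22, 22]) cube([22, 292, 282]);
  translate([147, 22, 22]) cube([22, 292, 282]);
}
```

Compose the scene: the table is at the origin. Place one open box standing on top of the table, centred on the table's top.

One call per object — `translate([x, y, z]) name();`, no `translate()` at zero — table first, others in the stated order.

table();
translate([718, 243, 709]) open_box();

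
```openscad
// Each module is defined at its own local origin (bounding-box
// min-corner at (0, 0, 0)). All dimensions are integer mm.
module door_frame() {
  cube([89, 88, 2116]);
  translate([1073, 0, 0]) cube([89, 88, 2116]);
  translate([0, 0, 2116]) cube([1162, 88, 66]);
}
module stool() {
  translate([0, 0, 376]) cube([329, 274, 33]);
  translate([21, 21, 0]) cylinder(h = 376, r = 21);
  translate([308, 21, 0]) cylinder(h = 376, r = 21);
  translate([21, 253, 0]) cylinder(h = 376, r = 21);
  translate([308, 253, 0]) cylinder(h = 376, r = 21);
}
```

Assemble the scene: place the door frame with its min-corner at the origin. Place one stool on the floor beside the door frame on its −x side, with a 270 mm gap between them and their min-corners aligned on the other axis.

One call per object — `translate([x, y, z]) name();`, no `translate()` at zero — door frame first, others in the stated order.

door_frame();
translate([-599, 0, 0]) stool();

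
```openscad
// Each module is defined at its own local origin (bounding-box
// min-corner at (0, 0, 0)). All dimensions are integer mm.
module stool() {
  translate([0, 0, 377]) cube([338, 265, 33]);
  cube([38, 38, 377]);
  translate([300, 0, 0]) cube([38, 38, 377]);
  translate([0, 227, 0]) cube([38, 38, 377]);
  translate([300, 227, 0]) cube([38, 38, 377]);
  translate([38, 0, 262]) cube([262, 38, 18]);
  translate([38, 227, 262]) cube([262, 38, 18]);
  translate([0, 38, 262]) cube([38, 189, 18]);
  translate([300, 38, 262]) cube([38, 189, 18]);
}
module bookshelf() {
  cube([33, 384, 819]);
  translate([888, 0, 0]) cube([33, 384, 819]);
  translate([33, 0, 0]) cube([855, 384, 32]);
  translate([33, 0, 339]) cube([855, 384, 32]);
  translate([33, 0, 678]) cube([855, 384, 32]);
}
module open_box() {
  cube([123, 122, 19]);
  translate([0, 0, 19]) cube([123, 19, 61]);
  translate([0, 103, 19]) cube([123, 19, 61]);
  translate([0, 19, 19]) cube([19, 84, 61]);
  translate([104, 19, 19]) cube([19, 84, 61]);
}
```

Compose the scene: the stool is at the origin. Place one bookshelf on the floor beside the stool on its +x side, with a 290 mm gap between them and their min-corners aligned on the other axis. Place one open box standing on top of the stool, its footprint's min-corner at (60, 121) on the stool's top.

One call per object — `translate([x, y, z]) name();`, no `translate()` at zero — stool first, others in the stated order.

stool();
translate([628, 0, 0]) bookshelf();
translate([60, 121, 410]) open_box();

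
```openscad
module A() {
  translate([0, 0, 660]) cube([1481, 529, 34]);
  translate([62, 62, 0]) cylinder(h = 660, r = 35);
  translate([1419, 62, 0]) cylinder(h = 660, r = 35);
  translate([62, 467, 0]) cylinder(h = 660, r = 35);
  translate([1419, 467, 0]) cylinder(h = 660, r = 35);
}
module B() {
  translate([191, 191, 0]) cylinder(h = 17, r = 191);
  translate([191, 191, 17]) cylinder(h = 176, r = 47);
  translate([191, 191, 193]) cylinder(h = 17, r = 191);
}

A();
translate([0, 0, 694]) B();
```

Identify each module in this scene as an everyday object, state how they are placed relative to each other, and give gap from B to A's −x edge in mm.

The spool's min-x is at 0; the table's min-x is 0; gap = 0 mm.

A is a table. B is a spool. The spool is on top of the table. The gap from the spool to the table's −x edge is 0 mm.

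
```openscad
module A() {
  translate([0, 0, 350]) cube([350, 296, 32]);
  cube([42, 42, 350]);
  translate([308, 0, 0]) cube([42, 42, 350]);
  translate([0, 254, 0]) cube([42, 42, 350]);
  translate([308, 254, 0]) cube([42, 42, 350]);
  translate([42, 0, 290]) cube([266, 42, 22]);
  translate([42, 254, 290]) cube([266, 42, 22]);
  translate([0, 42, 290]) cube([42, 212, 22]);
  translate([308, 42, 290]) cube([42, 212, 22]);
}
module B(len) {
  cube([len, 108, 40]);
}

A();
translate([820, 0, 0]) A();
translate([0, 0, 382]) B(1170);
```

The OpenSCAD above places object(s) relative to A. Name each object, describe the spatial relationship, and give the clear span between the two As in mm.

A is a stool. B is a beam. A beam spans the tops of two stools. The clear span between the two stools is 470 mm.

Second stool starts at x = 820; first ends at x = 350; clear span = 820 − 350 = 470 mm.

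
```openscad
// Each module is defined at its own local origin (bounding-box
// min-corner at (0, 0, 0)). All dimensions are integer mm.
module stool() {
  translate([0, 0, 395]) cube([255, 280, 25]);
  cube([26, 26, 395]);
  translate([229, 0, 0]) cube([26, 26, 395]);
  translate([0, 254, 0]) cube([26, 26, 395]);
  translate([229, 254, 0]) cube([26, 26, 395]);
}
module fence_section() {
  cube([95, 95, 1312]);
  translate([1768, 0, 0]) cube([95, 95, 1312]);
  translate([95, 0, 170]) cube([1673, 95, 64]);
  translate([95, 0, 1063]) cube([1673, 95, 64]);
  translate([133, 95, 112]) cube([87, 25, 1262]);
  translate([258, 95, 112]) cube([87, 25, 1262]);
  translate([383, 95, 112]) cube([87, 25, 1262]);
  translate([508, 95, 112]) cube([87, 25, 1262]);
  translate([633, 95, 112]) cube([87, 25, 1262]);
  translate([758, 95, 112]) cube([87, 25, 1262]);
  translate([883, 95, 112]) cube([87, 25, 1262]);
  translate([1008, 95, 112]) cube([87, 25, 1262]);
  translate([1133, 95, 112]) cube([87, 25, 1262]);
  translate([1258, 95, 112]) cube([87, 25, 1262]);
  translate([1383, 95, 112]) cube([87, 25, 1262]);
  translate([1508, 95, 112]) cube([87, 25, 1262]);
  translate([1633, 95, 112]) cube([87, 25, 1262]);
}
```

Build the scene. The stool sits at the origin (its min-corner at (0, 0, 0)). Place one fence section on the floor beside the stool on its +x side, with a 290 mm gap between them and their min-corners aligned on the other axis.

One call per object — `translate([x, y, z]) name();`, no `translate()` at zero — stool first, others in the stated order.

stool();
translate([545, 0, 0]) fence_section();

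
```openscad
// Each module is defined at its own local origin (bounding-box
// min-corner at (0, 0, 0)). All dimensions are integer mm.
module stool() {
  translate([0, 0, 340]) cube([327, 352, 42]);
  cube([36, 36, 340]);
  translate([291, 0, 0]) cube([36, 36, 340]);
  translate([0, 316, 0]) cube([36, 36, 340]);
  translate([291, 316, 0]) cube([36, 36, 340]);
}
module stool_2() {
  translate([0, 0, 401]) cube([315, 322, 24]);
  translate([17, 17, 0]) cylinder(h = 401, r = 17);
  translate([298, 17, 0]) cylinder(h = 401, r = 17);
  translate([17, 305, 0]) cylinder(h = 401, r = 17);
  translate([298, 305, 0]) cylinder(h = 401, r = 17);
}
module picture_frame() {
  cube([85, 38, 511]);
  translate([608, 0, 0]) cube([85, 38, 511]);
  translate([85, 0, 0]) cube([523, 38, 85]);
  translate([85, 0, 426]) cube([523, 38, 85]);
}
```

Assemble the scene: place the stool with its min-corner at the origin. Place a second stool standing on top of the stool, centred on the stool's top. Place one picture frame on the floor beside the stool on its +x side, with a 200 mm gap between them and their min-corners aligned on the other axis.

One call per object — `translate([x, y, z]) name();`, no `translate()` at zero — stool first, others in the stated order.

stool();
translate([6, 15, 382]) stool_2();
translate([527, 0, 0]) picture_frame();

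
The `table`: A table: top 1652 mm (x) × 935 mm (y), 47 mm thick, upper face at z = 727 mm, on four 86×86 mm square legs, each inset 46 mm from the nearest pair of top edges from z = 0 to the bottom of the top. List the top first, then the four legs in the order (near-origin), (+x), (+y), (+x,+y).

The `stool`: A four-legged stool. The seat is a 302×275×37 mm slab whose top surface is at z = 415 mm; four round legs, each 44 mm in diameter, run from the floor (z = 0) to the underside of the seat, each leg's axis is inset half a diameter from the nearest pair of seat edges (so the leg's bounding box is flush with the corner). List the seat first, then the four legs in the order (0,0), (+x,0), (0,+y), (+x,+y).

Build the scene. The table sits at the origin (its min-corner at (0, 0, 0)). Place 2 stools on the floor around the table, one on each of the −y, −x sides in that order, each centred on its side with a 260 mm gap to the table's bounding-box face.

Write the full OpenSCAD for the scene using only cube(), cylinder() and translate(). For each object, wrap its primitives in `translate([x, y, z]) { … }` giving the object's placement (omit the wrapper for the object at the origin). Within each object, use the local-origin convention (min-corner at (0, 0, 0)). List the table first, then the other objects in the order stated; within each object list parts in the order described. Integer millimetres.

translate([0, 0, 680]) cube([1652, 935, 47]);
translate([46, 46, 0]) cube([86, 86, 680]);
translate([1520, 46, 0]) cube([86, 86, 680]);
translate([46, 803, 0]) cube([86, 86, 680]);
translate([1520, 803, 0]) cube([86, 86, 680]);
translate([675, -535, 0]) {
  translate([0, 0, 378]) cube([302, 275, 37]);
  translate([22, 22, 0]) cylinder(h = 378, r = 22);
  translate([280, 22, 0]) cylinder(h = 378, r = 22);
  translate([22, 253, 0]) cylinder(h = 378, r = 22);
  translate([280, 253, 0]) cylinder(h = 378, r = 22);
}
translate([-562, 330, 0]) {
  translate([0, 0, 378]) cube([302, 275, 37]);
  translate([22, 22, 0]) cylinder(h = 378, r = 22);
  translate([280, 22, 0]) cylinder(h = 378, r = 22);
  translate([22, 253, 0]) cylinder(h = 378, r = 22);
  translate([280, 253, 0]) cylinder(h = 378, r = 22);
}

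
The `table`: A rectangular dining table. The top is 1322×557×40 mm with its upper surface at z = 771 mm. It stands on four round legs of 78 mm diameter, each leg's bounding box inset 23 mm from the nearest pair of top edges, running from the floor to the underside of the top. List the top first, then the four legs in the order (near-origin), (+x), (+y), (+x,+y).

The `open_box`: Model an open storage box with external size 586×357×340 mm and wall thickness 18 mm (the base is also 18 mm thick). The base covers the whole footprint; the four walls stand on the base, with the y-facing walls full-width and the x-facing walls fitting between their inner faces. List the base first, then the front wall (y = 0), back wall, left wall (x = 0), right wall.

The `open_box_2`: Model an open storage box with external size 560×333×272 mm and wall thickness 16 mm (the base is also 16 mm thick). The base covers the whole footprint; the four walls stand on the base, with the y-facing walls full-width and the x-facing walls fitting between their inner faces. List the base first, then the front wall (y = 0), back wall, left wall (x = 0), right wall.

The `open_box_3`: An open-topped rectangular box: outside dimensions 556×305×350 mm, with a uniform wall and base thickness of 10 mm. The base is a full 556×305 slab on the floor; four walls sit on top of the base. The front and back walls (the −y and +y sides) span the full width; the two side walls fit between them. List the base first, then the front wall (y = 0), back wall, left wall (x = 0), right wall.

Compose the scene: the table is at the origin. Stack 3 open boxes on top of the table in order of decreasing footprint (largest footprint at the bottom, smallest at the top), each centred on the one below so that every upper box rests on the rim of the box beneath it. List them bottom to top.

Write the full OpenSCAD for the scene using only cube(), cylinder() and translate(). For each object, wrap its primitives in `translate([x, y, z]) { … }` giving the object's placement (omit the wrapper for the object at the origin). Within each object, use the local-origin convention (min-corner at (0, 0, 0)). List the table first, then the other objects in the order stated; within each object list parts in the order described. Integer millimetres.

translate([0, 0, 731]) cube([1322, 557, 40]);
translate([62, 62, 0]) cylinder(h = 731, r = 39);
translate([1260, 62, 0]) cylinder(h = 731, r = 39);
translate([62, 495, 0]) cylinder(h = 731, r = 39);
translate([1260, 495, 0]) cylinder(h = 731, r = 39);
translate([368, 100, 771]) {
  cube([586, 357, 18]);
  translate([0, 0, 18]) cube([586, 18, 322]);
  translate([0, 339, 18]) cube([586, 18, 322]);
  translate([0, 18, 18]) cube([18, 321, 322]);
  translate([568, 18, 18]) cube([18, 321, 322]);
}
translate([381, 112, 1111]) {
  cube([560, 333, 16]);
  translate([0, 0, 16]) cube([560, 16, 256]);
  translate([0, 317, 16]) cube([560, 16, 256]);
  translate([0, 16, 16]) cube([16, 301, 256]);
  translate([544, 16, 16]) cube([16, 301, 256]);
}
translate([383, 126, 1383]) {
  cube([556, 305, 10]);
  translate([0, 0, 10]) cube([556, 10, 340]);
  translate([0, 295, 10]) cube([556, 10, 340]);
  translate([0, 10, 10]) cube([10, 285, 340]);
  translate([546, 10, 10]) cube([10, 285, 340]);
}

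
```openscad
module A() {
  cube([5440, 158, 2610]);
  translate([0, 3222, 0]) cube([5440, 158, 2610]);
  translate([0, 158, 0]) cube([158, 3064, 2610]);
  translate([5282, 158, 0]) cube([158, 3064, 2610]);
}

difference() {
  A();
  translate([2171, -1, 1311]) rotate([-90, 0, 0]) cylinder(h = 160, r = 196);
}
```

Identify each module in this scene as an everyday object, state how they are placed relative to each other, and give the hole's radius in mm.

A is a house frame. The house frame has a circular hole through its front wall. The hole's radius is 196 mm.

The subtracted cylinder has r = 196 mm.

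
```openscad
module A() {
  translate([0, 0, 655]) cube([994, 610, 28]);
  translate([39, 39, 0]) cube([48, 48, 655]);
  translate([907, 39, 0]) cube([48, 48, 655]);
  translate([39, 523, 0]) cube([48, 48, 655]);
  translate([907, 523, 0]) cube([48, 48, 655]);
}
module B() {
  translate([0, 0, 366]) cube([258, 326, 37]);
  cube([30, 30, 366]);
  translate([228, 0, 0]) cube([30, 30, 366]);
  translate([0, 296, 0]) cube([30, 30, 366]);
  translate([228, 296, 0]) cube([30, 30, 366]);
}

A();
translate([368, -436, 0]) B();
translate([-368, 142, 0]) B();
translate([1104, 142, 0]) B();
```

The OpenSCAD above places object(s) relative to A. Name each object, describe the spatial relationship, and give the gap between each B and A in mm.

Each stool's nearest face is 110 mm from the table's bounding box.

A is a table. B is a stool. Three stools sit around the table at the −y, −x, +x sides. The gap between each stool and the table is 110 mm.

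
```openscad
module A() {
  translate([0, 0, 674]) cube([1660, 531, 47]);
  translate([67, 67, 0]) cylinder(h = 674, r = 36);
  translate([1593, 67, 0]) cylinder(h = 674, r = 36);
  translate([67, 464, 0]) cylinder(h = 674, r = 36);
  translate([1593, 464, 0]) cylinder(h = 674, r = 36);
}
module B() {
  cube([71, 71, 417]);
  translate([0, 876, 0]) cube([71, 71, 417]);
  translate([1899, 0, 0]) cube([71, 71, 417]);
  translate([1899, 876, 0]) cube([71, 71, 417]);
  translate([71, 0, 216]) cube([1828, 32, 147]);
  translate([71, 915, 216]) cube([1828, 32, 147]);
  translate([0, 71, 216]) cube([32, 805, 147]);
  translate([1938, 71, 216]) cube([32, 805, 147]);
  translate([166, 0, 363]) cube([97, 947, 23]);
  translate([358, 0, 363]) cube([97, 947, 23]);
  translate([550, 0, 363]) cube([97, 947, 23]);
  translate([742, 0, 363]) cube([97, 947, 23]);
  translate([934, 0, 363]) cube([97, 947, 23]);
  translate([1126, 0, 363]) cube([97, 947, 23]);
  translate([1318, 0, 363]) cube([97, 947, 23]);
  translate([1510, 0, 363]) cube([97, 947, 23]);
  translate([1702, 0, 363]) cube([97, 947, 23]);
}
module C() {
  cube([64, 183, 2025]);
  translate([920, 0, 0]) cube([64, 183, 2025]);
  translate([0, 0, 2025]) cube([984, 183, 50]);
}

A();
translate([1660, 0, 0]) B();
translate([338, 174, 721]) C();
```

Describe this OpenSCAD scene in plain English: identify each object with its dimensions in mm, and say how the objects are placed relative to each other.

A is a table with a 1660×531 mm rectangular top, 47 mm thick, top surface at z = 721 mm, supported by four round legs of 72 mm diameter, each leg's bounding box inset 31 mm from the nearest pair of top edges, running from the floor.

B is a bed frame 1970 mm long (x) by 947 mm wide (y). Four 71×71 mm corner posts, 417 mm tall, at the corners of the footprint. Four rails of 32 mm thickness and 147 mm height run between adjacent posts with their undersides at z = 216 mm, their outer faces flush with the outside of the frame (the two x-running rails run between the posts' inner faces; the two y-running rails run between the posts' inner faces). 9 slats, each 97 mm wide (x) and 23 mm thick, lie across the top of the two x-running rails, running the full 947 mm width of the frame in y; the slats are evenly spaced along x between the inner faces of the end posts with equal gaps (rounded down to the nearest mm) at the −x end and between each pair — any rounding remainder accumulates at the +x end.

C is a door frame. The clear opening is 856 mm wide and 2025 mm high. Two 64 mm wide jambs, 183 mm deep, stand either side of the opening from the floor to the top of the opening. A 50 mm thick head sits across the top of both jambs, spanning the full outside width of the frame.

The bed frame is against the table's +x side, with their −y faces flush. The door frame is on top of the table, centred.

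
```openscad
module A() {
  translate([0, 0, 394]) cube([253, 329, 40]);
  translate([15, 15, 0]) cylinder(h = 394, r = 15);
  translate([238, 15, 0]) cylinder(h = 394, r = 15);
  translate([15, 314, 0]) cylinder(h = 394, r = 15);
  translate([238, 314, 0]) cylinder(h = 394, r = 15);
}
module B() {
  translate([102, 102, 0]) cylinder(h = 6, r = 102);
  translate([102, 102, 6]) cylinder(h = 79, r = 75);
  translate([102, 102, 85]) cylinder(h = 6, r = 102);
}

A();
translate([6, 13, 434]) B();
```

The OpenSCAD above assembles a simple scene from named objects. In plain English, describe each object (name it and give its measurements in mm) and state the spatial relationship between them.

A is a four-legged stool. The seat is a 253×329×40 mm slab whose top surface is at z = 434 mm; four round legs, each 30 mm in diameter, run from the floor (z = 0) to the underside of the seat, each leg's axis is inset half a diameter from the nearest pair of seat edges (so the leg's bounding box is flush with the corner).

B is a spool: two coaxial disc flanges of radius 102 mm and thickness 6 mm, joined by a core cylinder of radius 75 mm and height 79 mm. The lower flange rests on z = 0 and the three cylinders share a vertical axis.

The spool is on top of the stool.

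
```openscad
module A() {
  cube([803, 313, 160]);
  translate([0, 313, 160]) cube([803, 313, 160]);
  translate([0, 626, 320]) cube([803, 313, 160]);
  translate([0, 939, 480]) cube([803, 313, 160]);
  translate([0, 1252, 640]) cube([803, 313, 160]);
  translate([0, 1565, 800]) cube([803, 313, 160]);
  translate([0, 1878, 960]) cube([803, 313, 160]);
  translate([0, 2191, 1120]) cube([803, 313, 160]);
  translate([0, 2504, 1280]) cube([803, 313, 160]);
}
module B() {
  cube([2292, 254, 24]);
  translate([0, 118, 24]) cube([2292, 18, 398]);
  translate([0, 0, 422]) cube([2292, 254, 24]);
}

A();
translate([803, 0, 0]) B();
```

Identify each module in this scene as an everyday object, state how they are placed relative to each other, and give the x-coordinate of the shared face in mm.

The staircase's +x face and the I-beam's −x face are both at x = 803 mm.

A is a staircase. B is an I-beam. The I-beam is against the staircase's +x side, with their −y faces flush. The x-coordinate of the shared face is 803 mm.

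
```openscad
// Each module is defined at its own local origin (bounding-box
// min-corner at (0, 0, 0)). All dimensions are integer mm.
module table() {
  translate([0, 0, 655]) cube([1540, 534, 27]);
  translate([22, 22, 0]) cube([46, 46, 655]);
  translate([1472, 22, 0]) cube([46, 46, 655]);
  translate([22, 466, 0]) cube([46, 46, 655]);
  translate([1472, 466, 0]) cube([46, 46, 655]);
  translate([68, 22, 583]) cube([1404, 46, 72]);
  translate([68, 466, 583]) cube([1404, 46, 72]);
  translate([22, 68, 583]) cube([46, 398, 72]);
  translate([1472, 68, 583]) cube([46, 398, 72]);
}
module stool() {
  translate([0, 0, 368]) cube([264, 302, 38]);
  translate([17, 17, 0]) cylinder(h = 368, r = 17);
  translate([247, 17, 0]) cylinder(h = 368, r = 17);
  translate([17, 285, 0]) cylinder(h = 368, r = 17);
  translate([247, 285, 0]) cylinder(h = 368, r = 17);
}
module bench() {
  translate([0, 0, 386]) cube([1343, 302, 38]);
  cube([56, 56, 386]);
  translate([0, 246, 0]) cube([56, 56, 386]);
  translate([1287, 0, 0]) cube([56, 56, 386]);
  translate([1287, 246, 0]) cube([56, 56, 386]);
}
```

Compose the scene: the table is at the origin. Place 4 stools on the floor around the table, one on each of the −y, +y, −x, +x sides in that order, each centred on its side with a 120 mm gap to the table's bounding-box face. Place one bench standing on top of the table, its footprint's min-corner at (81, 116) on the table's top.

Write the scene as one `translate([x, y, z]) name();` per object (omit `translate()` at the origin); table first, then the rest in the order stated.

table();
translate([638, -422, 0]) stool();
translate([638, 654, 0]) stool();
translate([-384, 116, 0]) stool();
translate([1660, 116, 0]) stool();
translate([81, 116, 682]) bench();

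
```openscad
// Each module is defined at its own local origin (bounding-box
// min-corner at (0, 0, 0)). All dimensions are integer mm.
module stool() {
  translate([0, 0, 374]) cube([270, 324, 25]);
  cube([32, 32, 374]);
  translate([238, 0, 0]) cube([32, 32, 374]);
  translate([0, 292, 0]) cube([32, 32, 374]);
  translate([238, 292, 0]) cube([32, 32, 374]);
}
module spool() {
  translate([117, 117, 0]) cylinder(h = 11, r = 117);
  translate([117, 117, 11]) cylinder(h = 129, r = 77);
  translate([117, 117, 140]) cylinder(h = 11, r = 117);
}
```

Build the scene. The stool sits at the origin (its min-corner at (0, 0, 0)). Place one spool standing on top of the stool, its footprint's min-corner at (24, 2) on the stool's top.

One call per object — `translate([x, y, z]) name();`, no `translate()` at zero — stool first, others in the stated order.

stool();
translate([24, 2, 399]) spool();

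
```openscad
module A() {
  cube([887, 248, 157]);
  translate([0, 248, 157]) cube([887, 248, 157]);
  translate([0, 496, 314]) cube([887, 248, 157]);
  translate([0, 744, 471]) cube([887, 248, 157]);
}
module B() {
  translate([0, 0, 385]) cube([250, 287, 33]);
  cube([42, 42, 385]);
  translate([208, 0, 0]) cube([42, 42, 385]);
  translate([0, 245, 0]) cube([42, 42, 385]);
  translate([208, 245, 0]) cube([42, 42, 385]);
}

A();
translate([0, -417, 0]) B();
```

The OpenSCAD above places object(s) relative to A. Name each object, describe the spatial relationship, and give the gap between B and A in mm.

A is a staircase. B is a stool. The stool is on the floor beside the staircase on its −y side. The gap between the stool and the staircase is 130 mm.

The stool's nearest face is 130 mm from the staircase's −y face.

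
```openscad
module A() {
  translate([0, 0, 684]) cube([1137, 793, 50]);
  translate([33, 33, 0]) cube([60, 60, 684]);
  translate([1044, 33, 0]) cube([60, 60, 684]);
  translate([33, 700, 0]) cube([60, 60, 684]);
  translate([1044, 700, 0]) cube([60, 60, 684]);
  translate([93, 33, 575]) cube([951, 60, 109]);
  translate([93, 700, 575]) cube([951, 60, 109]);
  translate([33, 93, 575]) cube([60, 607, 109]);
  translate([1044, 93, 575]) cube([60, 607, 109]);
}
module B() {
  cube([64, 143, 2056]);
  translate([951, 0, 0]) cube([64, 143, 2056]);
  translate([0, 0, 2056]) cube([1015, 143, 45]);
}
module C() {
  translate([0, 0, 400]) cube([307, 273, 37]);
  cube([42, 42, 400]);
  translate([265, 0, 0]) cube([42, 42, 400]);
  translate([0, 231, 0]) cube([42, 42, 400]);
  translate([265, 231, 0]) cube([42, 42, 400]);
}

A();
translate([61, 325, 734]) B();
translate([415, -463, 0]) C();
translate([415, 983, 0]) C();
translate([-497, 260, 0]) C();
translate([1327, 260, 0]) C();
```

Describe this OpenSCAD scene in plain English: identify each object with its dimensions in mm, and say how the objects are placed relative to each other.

A is a rectangular dining table. The top is 1137×793×50 mm with its upper surface at z = 734 mm. It stands on four 60×60 mm square legs, each inset 33 mm from the nearest pair of top edges, running from the floor to the underside of the top. Four apron rails, 60 mm thick and 109 mm tall, run between adjacent legs with their top edges flush with the underside of the top and their outer faces flush with the legs' outer faces.

B is a rectangular door frame: two vertical jambs of 64×143 mm section, 2056 mm tall, with a clear opening 887 mm wide between their inner faces. A header 45 mm tall and 143 mm deep lies on top of the jambs and spans the full outside width.

C is a four-legged stool. The seat is a 307×273×37 mm slab whose top surface is at z = 437 mm; four square legs, each 42×42 mm in cross-section, run from the floor (z = 0) to the underside of the seat, each flush with a corner of the seat.

The door frame is on top of the table, centred. Four stools sit around the table at the −y, +y, −x, +x sides.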